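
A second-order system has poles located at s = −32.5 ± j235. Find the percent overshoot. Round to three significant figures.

%OS ≈ 64.8%

|pole| = ω_n = √(32.5² + 235²) = 237 rad/s; ζ = cos θ = σ/ω_n = 0.137.
%OS = 100 e^{−πζ/√(1−ζ²)} with ζ = 0.137 gives 64.8%.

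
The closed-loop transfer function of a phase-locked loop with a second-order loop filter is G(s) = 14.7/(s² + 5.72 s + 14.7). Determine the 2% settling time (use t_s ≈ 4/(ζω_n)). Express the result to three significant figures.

Comparing the denominator to s² + 2ζω_n s + ω_n²: ω_n = √14.7 = 3.83 rad/s, and 2ζω_n = 5.72 so ζ = 5.72/(2·3.83) = 0.746.
t_s ≈ 4/(ζω_n) = 4/(0.746·3.83) = 1.40 s.

t_s ≈ 1.40 s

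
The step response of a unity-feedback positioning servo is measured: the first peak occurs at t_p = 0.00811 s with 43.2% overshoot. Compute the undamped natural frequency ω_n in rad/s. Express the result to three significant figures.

From the overshoot, ζ = −ln(OS)/√(π²+ln²(OS)) = 0.258.
From t_p = π/ω_d, ω_d = π/0.00811 = 387 rad/s, so ω_n = ω_d/√(1−ζ²) = 401 rad/s.

ω_n ≈ 401 rad/s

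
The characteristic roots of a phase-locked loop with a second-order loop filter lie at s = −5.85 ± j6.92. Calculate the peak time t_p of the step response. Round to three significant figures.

t_p ≈ 0.454 s

t_p = π/ω_d with ω_d = 6.92 (the imaginary part), so t_p = 0.454 s.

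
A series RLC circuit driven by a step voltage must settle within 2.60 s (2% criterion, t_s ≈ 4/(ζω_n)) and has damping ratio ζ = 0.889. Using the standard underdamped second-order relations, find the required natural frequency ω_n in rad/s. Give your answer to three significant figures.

Rearranging t_s ≈ 4/(ζω_n) gives ω_n = 4/(ζ·t_s) = 4/(0.889 × 2.60) = 1.73 rad/s.

ω_n ≈ 1.73 rad/s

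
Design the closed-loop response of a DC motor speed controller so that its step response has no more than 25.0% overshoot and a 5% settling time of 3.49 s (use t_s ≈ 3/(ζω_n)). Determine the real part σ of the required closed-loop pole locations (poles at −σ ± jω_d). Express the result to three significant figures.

The settling-time spec alone fixes σ = ζω_n = 3/t_s = 3/3.49 = 0.860.
(Overshoot then fixes ζ = 0.404 and hence ω_d = σ·√(1−ζ²)/ζ = 1.95 rad/s.)

σ ≈ 0.860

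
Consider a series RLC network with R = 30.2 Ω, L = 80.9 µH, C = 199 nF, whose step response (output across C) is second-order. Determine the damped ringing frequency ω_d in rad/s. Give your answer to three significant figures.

For a series RLC circuit (capacitor voltage as output), ω_n = 1/√(LC) = 1/√(80.9 µH · 199 nF) = 249000 rad/s.
ζ = (R/2)·√(C/L) = (30.2/2)·√(199 nF/80.9 µH) = 0.749.
ω_d = 249000·√(1 − 0.749²) = 165000 rad/s.

ω_d ≈ 165000 rad/s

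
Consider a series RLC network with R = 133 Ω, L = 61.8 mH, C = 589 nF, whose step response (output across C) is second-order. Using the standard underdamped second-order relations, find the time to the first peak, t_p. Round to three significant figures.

For a series RLC circuit (capacitor voltage as output), ω_n = 1/√(LC) = 1/√(61.8 mH · 589 nF) = 5240 rad/s.
ζ = (R/2)·√(C/L) = (133/2)·√(589 nF/61.8 mH) = 0.205.
The damped frequency ω_d = ω_n√(1−ζ²) = 5130 rad/s. t_p = π/ω_d = 0.000612 s.

t_p ≈ 0.000612 s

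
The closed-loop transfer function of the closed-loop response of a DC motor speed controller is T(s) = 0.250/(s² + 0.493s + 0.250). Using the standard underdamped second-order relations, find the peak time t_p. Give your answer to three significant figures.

ω_n = √0.250 = 0.500 rad/s; ζ = 0.493/(2·0.500) = 0.493.
ω_d = 0.500·√(1 − 0.493²) = 0.435 rad/s. Then t_p = π/ω_d = 7.22 s.

t_p ≈ 7.22 s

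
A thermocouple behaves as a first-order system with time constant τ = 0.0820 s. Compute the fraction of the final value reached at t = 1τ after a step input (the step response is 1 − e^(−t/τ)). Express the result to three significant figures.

y(t)/y_∞ = 1 − e^(−t/τ) = 1 − e^(−1) = 1 − e^(−1.00) = 0.632.

y/y_∞ ≈ 0.632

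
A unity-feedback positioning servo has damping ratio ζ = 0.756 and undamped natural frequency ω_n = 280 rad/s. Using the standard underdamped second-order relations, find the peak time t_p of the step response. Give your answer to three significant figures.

The damped frequency is ω_d = ω_n√(1−ζ²) = 280·√(1−0.572) = 183 rad/s.
Peak time t_p = π/ω_d = π/183 = 0.0171 s.

t_p ≈ 0.0171 s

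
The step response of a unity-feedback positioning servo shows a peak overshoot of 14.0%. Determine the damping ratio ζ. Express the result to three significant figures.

ζ ≈ 0.531

ζ = −ln(OS)/√(π² + (ln OS)²). With OS = 0.140, ln OS = −1.966 and ζ = 1.966/3.706 = 0.531.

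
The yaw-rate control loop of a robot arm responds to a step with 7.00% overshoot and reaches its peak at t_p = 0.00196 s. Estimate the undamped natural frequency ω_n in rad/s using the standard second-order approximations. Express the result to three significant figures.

From the overshoot, ζ = −ln(OS)/√(π²+ln²(OS)) = 0.646.
From t_p = π/ω_d, ω_d = π/0.00196 = 1600 rad/s, so ω_n = ω_d/√(1−ζ²) = 2100 rad/s.

ω_n ≈ 2100 rad/s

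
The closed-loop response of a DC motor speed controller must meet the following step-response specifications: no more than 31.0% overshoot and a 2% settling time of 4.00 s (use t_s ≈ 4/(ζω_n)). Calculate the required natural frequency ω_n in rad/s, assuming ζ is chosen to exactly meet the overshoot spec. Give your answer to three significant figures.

ω_n ≈ 2.86 rad/s

Inverting the overshoot relation: ζ = |ln 0.310|/√(π² + ln²0.310) = 0.349.
From t_s ≈ 4/(ζω_n): ω_n = 4/(ζ·t_s) = 4/(0.349·4.00) = 2.86 rad/s.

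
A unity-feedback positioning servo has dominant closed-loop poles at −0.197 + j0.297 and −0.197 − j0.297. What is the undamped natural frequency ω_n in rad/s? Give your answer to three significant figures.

ω_n ≈ 0.356 rad/s

|pole| = ω_n = √(0.197² + 0.297²) = 0.356 rad/s; ζ = cos θ = σ/ω_n = 0.553.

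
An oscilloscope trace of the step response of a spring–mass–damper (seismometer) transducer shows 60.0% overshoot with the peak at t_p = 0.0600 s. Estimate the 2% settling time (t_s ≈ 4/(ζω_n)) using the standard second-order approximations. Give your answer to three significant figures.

ζ from %OS: ζ = |ln 0.600|/√(π²+ln²0.600) = 0.160.
t_p = π/ω_d ⇒ ω_d = 52.4 rad/s; then ω_n = ω_d/√(1−ζ²) = 53.0 rad/s.
t_s ≈ 4/(ζω_n) = 4/(0.160·53.0) = 0.470 s.

t_s ≈ 0.470 s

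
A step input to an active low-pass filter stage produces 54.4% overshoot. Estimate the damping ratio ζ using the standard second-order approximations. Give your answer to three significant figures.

Inverting the overshoot relation: ζ = |ln 0.544|/√(π² + ln²0.544) = 0.190.

ζ ≈ 0.190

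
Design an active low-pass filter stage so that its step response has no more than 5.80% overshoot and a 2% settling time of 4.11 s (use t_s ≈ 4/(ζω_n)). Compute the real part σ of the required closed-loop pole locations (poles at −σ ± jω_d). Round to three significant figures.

The settling-time spec alone fixes σ = ζω_n = 4/t_s = 4/4.11 = 0.973.
(Overshoot then fixes ζ = 0.672 and hence ω_d = σ·√(1−ζ²)/ζ = 1.07 rad/s.)

σ ≈ 0.973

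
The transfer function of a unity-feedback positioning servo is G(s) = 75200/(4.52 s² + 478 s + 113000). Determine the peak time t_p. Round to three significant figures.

t_p ≈ 0.0211 s

Dividing through by 4.52: denominator becomes s² + 105.8 s + 25000.
So ω_n = √25000 = 158 rad/s and ζ = 105.8/(2·158) = 0.334.
The damped frequency ω_d = ω_n√(1−ζ²) = 149 rad/s. t_p = π/ω_d = 0.0211 s.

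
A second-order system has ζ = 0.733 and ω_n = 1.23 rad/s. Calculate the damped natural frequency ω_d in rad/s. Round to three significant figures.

ω_d ≈ 0.837 rad/s

ω_d = ω_n√(1−ζ²) = 1.23·√0.463 = 0.837 rad/s.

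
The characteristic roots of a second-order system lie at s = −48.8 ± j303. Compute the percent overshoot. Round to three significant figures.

|pole| = ω_n = √(48.8² + 303²) = 307 rad/s; ζ = cos θ = σ/ω_n = 0.159.
Overshoot: exp(−π·0.159/√(1−0.159²)) = 0.603, i.e. 60.3%.

%OS ≈ 60.3%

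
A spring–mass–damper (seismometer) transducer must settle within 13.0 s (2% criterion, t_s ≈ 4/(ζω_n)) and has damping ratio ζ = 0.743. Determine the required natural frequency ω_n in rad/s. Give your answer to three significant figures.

ω_n ≈ 0.414 rad/s

Rearranging t_s ≈ 4/(ζω_n) gives ω_n = 4/(ζ·t_s) = 4/(0.743 × 13.0) = 0.414 rad/s.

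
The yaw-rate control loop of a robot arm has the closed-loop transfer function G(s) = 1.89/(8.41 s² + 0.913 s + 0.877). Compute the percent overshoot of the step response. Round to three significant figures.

Dividing through by 8.41: denominator becomes s² + 0.1086 s + 0.1043.
So ω_n = √0.1043 = 0.323 rad/s and ζ = 0.1086/(2·0.323) = 0.168.
%OS = 100 e^{−πζ/√(1−ζ²)} with ζ = 0.168 gives 58.5%.

%OS ≈ 58.5%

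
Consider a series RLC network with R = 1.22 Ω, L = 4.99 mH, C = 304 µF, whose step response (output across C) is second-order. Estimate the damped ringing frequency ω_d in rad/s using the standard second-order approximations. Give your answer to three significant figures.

For a series RLC circuit (capacitor voltage as output), ω_n = 1/√(LC) = 1/√(4.99 mH · 304 µF) = 812 rad/s.
ζ = (R/2)·√(C/L) = (1.22/2)·√(304 µF/4.99 mH) = 0.151.
ω_d = 812·√(1 − 0.151²) = 803 rad/s.

ω_d ≈ 803 rad/s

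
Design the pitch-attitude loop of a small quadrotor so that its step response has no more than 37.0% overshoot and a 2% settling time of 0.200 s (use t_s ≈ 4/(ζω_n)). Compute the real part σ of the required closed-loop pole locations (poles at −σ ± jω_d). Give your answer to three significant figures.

σ ≈ 20.0

The settling-time spec alone fixes σ = ζω_n = 4/t_s = 4/0.200 = 20.0.
(Overshoot then fixes ζ = 0.302 and hence ω_d = σ·√(1−ζ²)/ζ = 63.2 rad/s.)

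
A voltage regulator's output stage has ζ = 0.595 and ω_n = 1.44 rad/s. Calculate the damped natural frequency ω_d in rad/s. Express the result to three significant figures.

ω_d = ω_n√(1−ζ²) = 1.44·√0.646 = 1.16 rad/s.

ω_d ≈ 1.16 rad/s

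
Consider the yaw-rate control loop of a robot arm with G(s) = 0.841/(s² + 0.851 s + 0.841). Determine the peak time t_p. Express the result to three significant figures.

t_p ≈ 3.87 s

Comparing the denominator to s² + 2ζω_n s + ω_n²: ω_n = √0.841 = 0.917 rad/s, and 2ζω_n = 0.851 so ζ = 0.851/(2·0.917) = 0.464.
The damped frequency ω_d = ω_n√(1−ζ²) = 0.812 rad/s. Then t_p = π/ω_d = 3.87 s.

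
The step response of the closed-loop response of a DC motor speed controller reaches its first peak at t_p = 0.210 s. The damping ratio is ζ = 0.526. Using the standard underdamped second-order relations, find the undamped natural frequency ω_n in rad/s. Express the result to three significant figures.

ω_n ≈ 17.6 rad/s

Peak time t_p = π/ω_d, so ω_d = π/t_p = π/0.210 = 15.0 rad/s.
ω_n = ω_d/√(1−ζ²) = 15.0/√0.723 = 17.6 rad/s.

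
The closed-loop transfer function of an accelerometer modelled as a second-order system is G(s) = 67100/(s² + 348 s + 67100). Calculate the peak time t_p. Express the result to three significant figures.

Comparing the denominator to s² + 2ζω_n s + ω_n²: ω_n = √67100 = 259 rad/s, and 2ζω_n = 348 so ζ = 348/(2·259) = 0.672.
The damped frequency ω_d = ω_n√(1−ζ²) = 192 rad/s. Then t_p = π/ω_d = 0.0164 s.

t_p ≈ 0.0164 s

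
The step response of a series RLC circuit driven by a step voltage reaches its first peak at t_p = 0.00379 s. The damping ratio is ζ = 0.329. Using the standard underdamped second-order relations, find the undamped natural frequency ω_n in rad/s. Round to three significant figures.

Peak time t_p = π/ω_d, so ω_d = π/t_p = π/0.00379 = 829 rad/s.
ω_n = ω_d/√(1−ζ²) = 829/√0.892 = 878 rad/s.

ω_n ≈ 878 rad/s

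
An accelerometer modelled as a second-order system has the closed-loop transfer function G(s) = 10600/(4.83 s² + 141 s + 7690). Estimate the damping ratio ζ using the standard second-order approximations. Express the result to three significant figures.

ζ ≈ 0.366

Dividing through by 4.83: denominator becomes s² + 29.19 s + 1592.
So ω_n = √1592 = 39.9 rad/s and ζ = 29.19/(2·39.9) = 0.366.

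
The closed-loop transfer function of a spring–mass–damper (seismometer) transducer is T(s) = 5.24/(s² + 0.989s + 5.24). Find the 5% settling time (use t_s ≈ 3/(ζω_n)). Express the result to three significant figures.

t_s ≈ 6.07 s

ω_n = √5.24 = 2.29 rad/s; ζ = 0.989/(2·2.29) = 0.216.
t_s ≈ 3/(ζω_n) = 3/(0.216·2.29) = 6.07 s.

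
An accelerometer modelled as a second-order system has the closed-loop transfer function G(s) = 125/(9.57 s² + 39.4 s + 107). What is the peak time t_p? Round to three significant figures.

Dividing through by 9.57: denominator becomes s² + 4.117 s + 11.18.
So ω_n = √11.18 = 3.34 rad/s and ζ = 4.117/(2·3.34) = 0.616.
The damped frequency ω_d = ω_n√(1−ζ²) = 2.64 rad/s. t_p = π/ω_d = 1.19 s.

t_p ≈ 1.19 s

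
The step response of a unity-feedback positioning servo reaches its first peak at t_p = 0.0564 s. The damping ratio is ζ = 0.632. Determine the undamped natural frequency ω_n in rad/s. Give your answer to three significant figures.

ω_n ≈ 71.9 rad/s

Peak time t_p = π/ω_d, so ω_d = π/t_p = π/0.0564 = 55.7 rad/s.
ω_n = ω_d/√(1−ζ²) = 55.7/√0.601 = 71.9 rad/s.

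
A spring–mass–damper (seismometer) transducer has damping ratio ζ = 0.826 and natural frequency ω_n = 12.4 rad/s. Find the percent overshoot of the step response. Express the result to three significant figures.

For an underdamped second-order system, %OS = 100·exp(−πζ/√(1−ζ²)).
πζ/√(1−ζ²) = π·0.826/√(1−0.682) = 4.604, so %OS = 100·e^(−4.604) = 1.00%.

%OS ≈ 1.00%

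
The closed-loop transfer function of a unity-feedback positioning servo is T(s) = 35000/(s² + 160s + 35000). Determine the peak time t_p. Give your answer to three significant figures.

Comparing the denominator to s² + 2ζω_n s + ω_n²: ω_n = √35000 = 187 rad/s, and 2ζω_n = 160 so ζ = 160/(2·187) = 0.428.
ω_d = 187·√(1 − 0.428²) = 169 rad/s. Then t_p = π/ω_d = 0.0186 s.

t_p ≈ 0.0186 s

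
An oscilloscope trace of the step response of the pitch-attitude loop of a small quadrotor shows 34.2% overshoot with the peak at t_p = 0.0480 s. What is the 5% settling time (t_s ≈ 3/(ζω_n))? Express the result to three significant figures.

t_s ≈ 0.134 s

The overshoot fixes ζ = −ln(OS)/√(π²+ln²(OS)) = 0.323.
From t_p = π/ω_d, ω_d = π/0.0480 = 65.4 rad/s, so ω_n = ω_d/√(1−ζ²) = 69.2 rad/s.
t_s ≈ 3/(ζω_n) = 3/(0.323·69.2) = 0.134 s.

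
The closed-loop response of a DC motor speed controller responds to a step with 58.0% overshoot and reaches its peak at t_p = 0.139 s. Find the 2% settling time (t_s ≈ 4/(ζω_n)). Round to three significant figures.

ζ from %OS: ζ = |ln 0.580|/√(π²+ln²0.580) = 0.171.
t_p = π/ω_d ⇒ ω_d = 22.6 rad/s; then ω_n = ω_d/√(1−ζ²) = 22.9 rad/s.
t_s ≈ 4/(ζω_n) = 4/(0.171·22.9) = 1.02 s.

t_s ≈ 1.02 s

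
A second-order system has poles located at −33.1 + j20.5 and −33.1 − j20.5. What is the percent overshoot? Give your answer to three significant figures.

The poles are at −σ ± jω_d with σ = 33.1 and ω_d = 20.5, so ω_n = √(σ²+ω_d²) = 38.9 rad/s and ζ = σ/ω_n = 0.850.
%OS = 100 e^{−πζ/√(1−ζ²)} with ζ = 0.850 gives 0.627%.

%OS ≈ 0.627%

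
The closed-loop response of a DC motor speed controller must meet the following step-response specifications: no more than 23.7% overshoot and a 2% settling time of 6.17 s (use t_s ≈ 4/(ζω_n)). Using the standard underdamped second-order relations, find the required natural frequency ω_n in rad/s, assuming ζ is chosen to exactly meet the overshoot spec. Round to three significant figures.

Inverting the overshoot relation: ζ = |ln 0.237|/√(π² + ln²0.237) = 0.417.
Then ω_n = 4/(ζ t_s) = 4/(0.417 × 6.17) = 1.56 rad/s.

ω_n ≈ 1.56 rad/s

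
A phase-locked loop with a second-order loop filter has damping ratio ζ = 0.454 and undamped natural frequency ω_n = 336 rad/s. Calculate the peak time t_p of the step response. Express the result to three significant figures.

The damped frequency is ω_d = ω_n√(1−ζ²) = 336·√(1−0.206) = 299 rad/s.
Peak time t_p = π/ω_d = π/299 = 0.0105 s.

t_p ≈ 0.0105 s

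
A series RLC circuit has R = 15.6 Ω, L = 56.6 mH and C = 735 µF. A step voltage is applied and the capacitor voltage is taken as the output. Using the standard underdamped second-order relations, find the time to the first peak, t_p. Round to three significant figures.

For a series RLC circuit (capacitor voltage as output), ω_n = 1/√(LC) = 1/√(56.6 mH · 735 µF) = 155 rad/s.
ζ = (R/2)·√(C/L) = (15.6/2)·√(735 µF/56.6 mH) = 0.889.
ω_d = 155·√(1 − 0.889²) = 71.0 rad/s. t_p = π/ω_d = 0.0442 s.

t_p ≈ 0.0442 s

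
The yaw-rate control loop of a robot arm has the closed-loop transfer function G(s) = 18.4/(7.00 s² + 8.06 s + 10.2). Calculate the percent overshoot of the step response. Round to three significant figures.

Dividing through by 7.00: denominator becomes s² + 1.151 s + 1.457.
So ω_n = √1.457 = 1.21 rad/s and ζ = 1.151/(2·1.21) = 0.477.
%OS = 100 e^{−πζ/√(1−ζ²)} with ζ = 0.477 gives 18.2%.

%OS ≈ 18.2%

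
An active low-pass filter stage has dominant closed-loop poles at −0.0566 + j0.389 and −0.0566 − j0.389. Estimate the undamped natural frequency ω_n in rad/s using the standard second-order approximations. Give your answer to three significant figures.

The poles are at −σ ± jω_d with σ = 0.0566 and ω_d = 0.389, so ω_n = √(σ²+ω_d²) = 0.393 rad/s and ζ = σ/ω_n = 0.144.

ω_n ≈ 0.393 rad/s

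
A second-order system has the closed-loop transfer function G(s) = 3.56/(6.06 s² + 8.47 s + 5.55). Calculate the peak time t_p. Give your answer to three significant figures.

t_p ≈ 4.81 s

Dividing through by 6.06: denominator becomes s² + 1.398 s + 0.9158.
So ω_n = √0.9158 = 0.957 rad/s and ζ = 1.398/(2·0.957) = 0.730.
The damped frequency ω_d = ω_n√(1−ζ²) = 0.654 rad/s. t_p = π/ω_d = 4.81 s.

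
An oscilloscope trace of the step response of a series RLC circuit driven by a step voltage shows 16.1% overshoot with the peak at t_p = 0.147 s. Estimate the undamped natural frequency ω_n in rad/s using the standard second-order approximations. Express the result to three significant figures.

The overshoot fixes ζ = −ln(OS)/√(π²+ln²(OS)) = 0.503.
t_p = π/ω_d ⇒ ω_d = 21.4 rad/s; then ω_n = ω_d/√(1−ζ²) = 24.7 rad/s.

ω_n ≈ 24.7 rad/s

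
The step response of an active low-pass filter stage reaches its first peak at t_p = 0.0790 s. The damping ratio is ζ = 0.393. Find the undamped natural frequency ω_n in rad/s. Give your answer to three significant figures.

ω_n ≈ 43.2 rad/s

Peak time t_p = π/ω_d, so ω_d = π/t_p = π/0.0790 = 39.8 rad/s.
ω_n = ω_d/√(1−ζ²) = 39.8/√0.846 = 43.2 rad/s.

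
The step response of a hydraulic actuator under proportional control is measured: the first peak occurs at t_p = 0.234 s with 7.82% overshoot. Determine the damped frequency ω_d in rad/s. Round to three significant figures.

ω_d ≈ 13.4 rad/s

t_p = π/ω_d, so ω_d = π/0.234 = 13.4 rad/s.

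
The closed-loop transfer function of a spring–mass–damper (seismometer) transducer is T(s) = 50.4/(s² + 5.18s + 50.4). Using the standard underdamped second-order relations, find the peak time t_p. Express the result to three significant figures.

t_p ≈ 0.475 s

Comparing the denominator to s² + 2ζω_n s + ω_n²: ω_n = √50.4 = 7.10 rad/s, and 2ζω_n = 5.18 so ζ = 5.18/(2·7.10) = 0.365.
ω_d = ω_n√(1−ζ²) = 6.61 rad/s. Then t_p = π/ω_d = 0.475 s.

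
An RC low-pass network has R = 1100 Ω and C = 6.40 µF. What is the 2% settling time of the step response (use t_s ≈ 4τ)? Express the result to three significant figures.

t_s ≈ 0.0282 s

τ = RC = 1100 × 6.40 µF = 0.00704 s.
t_s ≈ 4τ = 0.0282 s.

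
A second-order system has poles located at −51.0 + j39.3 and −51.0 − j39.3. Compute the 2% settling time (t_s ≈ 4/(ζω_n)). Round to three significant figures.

t_s ≈ 0.0784 s

For poles at −σ ± jω_d, ζω_n = σ = 51.0, so t_s ≈ 4/σ = 0.0784 s.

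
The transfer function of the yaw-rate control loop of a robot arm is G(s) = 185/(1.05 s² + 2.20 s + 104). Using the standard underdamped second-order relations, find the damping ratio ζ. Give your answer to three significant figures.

Dividing through by 1.05: denominator becomes s² + 2.095 s + 99.05.
So ω_n = √99.05 = 9.95 rad/s and ζ = 2.095/(2·9.95) = 0.105.

ζ ≈ 0.105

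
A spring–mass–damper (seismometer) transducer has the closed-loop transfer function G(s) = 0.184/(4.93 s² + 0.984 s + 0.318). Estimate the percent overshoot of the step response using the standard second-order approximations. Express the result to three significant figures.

%OS ≈ 26.1%

Dividing through by 4.93: denominator becomes s² + 0.1996 s + 0.06450.
So ω_n = √0.06450 = 0.254 rad/s and ζ = 0.1996/(2·0.254) = 0.393.
Overshoot: exp(−π·0.393/√(1−0.393²)) = 0.261, i.e. 26.1%.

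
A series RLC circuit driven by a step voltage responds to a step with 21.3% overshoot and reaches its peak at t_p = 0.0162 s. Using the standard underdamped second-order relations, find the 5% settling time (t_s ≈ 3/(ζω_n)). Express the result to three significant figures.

From the overshoot, ζ = −ln(OS)/√(π²+ln²(OS)) = 0.442.
From t_p = π/ω_d, ω_d = π/0.0162 = 194 rad/s, so ω_n = ω_d/√(1−ζ²) = 216 rad/s.
t_s ≈ 3/(ζω_n) = 3/(0.442·216) = 0.0314 s.

t_s ≈ 0.0314 s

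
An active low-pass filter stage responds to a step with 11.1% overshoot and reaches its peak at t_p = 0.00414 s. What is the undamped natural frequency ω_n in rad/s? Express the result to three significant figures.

ω_n ≈ 926 rad/s

The overshoot fixes ζ = −ln(OS)/√(π²+ln²(OS)) = 0.573.
t_p = π/ω_d ⇒ ω_d = 759 rad/s; then ω_n = ω_d/√(1−ζ²) = 926 rad/s.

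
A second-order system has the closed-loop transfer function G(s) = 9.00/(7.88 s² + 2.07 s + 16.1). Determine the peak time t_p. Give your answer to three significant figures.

Dividing through by 7.88: denominator becomes s² + 0.2627 s + 2.043.
So ω_n = √2.043 = 1.43 rad/s and ζ = 0.2627/(2·1.43) = 0.0919.
ω_d = 1.43·√(1 − 0.0919²) = 1.42 rad/s. t_p = π/ω_d = 2.21 s.

t_p ≈ 2.21 s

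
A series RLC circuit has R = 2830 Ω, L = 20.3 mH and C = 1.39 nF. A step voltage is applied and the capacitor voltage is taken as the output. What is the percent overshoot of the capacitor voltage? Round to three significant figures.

%OS ≈ 28.6%

For a series RLC circuit (capacitor voltage as output), ω_n = 1/√(LC) = 1/√(20.3 mH · 1.39 nF) = 188000 rad/s.
ζ = (R/2)·√(C/L) = (2830/2)·√(1.39 nF/20.3 mH) = 0.370.
%OS = 100 e^{−πζ/√(1−ζ²)} with ζ = 0.370 gives 28.6%.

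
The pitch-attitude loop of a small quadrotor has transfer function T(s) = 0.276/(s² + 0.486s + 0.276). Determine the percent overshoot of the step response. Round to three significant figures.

Comparing the denominator to s² + 2ζω_n s + ω_n²: ω_n = √0.276 = 0.525 rad/s, and 2ζω_n = 0.486 so ζ = 0.486/(2·0.525) = 0.463.
Overshoot: exp(−π·0.463/√(1−0.463²)) = 0.194, i.e. 19.4%.

%OS ≈ 19.4%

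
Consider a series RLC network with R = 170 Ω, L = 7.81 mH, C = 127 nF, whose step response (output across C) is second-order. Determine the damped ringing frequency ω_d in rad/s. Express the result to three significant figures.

For a series RLC circuit (capacitor voltage as output), ω_n = 1/√(LC) = 1/√(7.81 mH · 127 nF) = 31800 rad/s.
ζ = (R/2)·√(C/L) = (170/2)·√(127 nF/7.81 mH) = 0.343.
ω_d = 31800·√(1 − 0.343²) = 29800 rad/s.

ω_d ≈ 29800 rad/s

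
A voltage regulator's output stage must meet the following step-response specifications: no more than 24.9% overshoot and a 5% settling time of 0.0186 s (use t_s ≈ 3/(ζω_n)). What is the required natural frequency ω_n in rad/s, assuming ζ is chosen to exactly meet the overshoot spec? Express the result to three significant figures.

Inverting the overshoot relation: ζ = |ln 0.249|/√(π² + ln²0.249) = 0.405.
Then ω_n = 3/(ζ t_s) = 3/(0.405 × 0.0186) = 399 rad/s.

ω_n ≈ 399 rad/s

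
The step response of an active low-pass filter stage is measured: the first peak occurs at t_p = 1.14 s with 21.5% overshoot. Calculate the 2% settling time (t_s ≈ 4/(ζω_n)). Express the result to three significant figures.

t_s ≈ 2.97 s

From the overshoot, ζ = −ln(OS)/√(π²+ln²(OS)) = 0.439.
From t_p = π/ω_d, ω_d = π/1.14 = 2.76 rad/s, so ω_n = ω_d/√(1−ζ²) = 3.07 rad/s.
t_s ≈ 4/(ζω_n) = 4/(0.439·3.07) = 2.97 s.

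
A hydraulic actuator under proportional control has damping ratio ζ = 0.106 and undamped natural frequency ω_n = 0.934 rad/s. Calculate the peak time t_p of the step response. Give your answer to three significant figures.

t_p ≈ 3.38 s

The damped frequency is ω_d = ω_n√(1−ζ²) = 0.934·√(1−0.0112) = 0.929 rad/s.
Peak time t_p = π/ω_d = π/0.929 = 3.38 s.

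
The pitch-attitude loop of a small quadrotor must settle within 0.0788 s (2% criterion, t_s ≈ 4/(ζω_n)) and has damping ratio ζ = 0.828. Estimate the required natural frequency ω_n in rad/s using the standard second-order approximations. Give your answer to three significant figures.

ω_n ≈ 61.3 rad/s

Rearranging t_s ≈ 4/(ζω_n) gives ω_n = 4/(ζ·t_s) = 4/(0.828 × 0.0788) = 61.3 rad/s.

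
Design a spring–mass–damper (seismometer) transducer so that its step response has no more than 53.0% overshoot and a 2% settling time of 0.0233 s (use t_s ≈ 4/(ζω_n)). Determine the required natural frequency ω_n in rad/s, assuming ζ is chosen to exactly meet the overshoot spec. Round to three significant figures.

ζ = −ln(OS)/√(π² + (ln OS)²). With OS = 0.530, ln OS = −0.6349 and ζ = 0.6349/3.205 = 0.198.
Then ω_n = 4/(ζ t_s) = 4/(0.198 × 0.0233) = 867 rad/s.

ω_n ≈ 867 rad/s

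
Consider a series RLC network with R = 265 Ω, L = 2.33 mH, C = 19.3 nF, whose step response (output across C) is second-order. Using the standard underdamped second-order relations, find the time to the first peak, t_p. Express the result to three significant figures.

For a series RLC circuit (capacitor voltage as output), ω_n = 1/√(LC) = 1/√(2.33 mH · 19.3 nF) = 149000 rad/s.
ζ = (R/2)·√(C/L) = (265/2)·√(19.3 nF/2.33 mH) = 0.381.
The damped frequency ω_d = ω_n√(1−ζ²) = 138000 rad/s. t_p = π/ω_d = 0.0000228 s.

t_p ≈ 0.0000228 s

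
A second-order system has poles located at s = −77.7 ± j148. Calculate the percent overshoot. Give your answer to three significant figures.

%OS ≈ 19.2%

The poles are at −σ ± jω_d with σ = 77.7 and ω_d = 148, so ω_n = √(σ²+ω_d²) = 167 rad/s and ζ = σ/ω_n = 0.465.
%OS = 100 e^{−πζ/√(1−ζ²)} with ζ = 0.465 gives 19.2%.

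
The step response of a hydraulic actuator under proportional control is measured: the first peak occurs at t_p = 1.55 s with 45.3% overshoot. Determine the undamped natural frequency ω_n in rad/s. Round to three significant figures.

ω_n ≈ 2.09 rad/s

From the overshoot, ζ = −ln(OS)/√(π²+ln²(OS)) = 0.244.
t_p = π/ω_d ⇒ ω_d = 2.03 rad/s; then ω_n = ω_d/√(1−ζ²) = 2.09 rad/s.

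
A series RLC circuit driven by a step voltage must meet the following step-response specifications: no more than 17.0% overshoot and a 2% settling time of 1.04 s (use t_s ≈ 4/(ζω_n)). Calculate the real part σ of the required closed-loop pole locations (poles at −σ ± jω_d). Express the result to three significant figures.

The settling-time spec alone fixes σ = ζω_n = 4/t_s = 4/1.04 = 3.85.
(Overshoot then fixes ζ = 0.491 and hence ω_d = σ·√(1−ζ²)/ζ = 6.82 rad/s.)

σ ≈ 3.85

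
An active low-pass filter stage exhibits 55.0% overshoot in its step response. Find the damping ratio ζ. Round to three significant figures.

ζ ≈ 0.187

Inverting the overshoot relation: ζ = |ln 0.550|/√(π² + ln²0.550) = 0.187.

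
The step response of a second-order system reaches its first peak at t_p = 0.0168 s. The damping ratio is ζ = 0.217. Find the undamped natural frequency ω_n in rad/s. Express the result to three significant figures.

Peak time t_p = π/ω_d, so ω_d = π/t_p = π/0.0168 = 187 rad/s.
ω_n = ω_d/√(1−ζ²) = 187/√0.953 = 192 rad/s.

ω_n ≈ 192 rad/s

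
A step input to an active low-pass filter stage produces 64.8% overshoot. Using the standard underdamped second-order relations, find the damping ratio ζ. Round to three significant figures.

ζ ≈ 0.137

Inverting the overshoot relation: ζ = |ln 0.648|/√(π² + ln²0.648) = 0.137.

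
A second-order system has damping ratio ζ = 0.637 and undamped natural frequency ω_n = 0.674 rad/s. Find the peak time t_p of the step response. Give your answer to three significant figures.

The damped frequency is ω_d = ω_n√(1−ζ²) = 0.674·√(1−0.406) = 0.520 rad/s.
Peak time t_p = π/ω_d = π/0.520 = 6.05 s.

t_p ≈ 6.05 s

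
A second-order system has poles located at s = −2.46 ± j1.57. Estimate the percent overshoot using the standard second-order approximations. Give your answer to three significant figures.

The poles are at −σ ± jω_d with σ = 2.46 and ω_d = 1.57, so ω_n = √(σ²+ω_d²) = 2.92 rad/s and ζ = σ/ω_n = 0.843.
Overshoot: exp(−π·0.843/√(1−0.843²)) = 0.00728, i.e. 0.728%.

%OS ≈ 0.728%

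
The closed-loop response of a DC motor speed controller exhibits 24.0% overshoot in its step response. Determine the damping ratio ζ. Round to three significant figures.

ζ ≈ 0.414

From %OS = 100·exp(−πζ/√(1−ζ²)), invert to get ζ = −ln(OS)/√(π² + ln²(OS)) with OS = 0.240.
−ln 0.240 = 1.427, so ζ = 1.427/√(π² + 2.037) = 0.414.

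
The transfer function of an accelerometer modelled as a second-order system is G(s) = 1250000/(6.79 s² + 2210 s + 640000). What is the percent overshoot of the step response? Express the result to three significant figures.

Dividing through by 6.79: denominator becomes s² + 325.5 s + 94260.
So ω_n = √94260 = 307 rad/s and ζ = 325.5/(2·307) = 0.530.
%OS = 100·exp(−πζ/√(1−ζ²)) = 14.0%.

%OS ≈ 14.0%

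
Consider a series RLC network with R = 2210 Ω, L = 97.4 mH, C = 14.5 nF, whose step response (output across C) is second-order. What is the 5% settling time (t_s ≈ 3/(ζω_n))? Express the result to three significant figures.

t_s ≈ 0.000264 s

For a series RLC circuit (capacitor voltage as output), ω_n = 1/√(LC) = 1/√(97.4 mH · 14.5 nF) = 26600 rad/s.
ζ = (R/2)·√(C/L) = (2210/2)·√(14.5 nF/97.4 mH) = 0.426.
t_s ≈ 3/(ζω_n) = 0.000264 s.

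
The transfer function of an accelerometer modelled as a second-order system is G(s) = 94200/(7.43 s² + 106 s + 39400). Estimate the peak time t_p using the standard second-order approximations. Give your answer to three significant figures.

t_p ≈ 0.0434 s

Dividing through by 7.43: denominator becomes s² + 14.27 s + 5303.
So ω_n = √5303 = 72.8 rad/s and ζ = 14.27/(2·72.8) = 0.0980.
ω_d = 72.8·√(1 − 0.0980²) = 72.5 rad/s. t_p = π/ω_d = 0.0434 s.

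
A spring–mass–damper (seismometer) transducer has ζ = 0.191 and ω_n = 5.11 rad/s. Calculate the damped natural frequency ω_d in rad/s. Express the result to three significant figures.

ω_d = ω_n√(1−ζ²) = 5.11·√0.964 = 5.02 rad/s.

ω_d ≈ 5.02 rad/s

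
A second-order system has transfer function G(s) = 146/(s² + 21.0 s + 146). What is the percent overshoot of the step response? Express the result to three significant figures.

ω_n = √146 = 12.1 rad/s; ζ = 21.0/(2·12.1) = 0.869.
%OS = 100 e^{−πζ/√(1−ζ²)} with ζ = 0.869 gives 0.402%.

%OS ≈ 0.402%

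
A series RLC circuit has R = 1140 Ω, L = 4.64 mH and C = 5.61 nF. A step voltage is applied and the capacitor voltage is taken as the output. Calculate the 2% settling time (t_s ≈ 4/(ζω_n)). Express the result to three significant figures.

For a series RLC circuit (capacitor voltage as output), ω_n = 1/√(LC) = 1/√(4.64 mH · 5.61 nF) = 196000 rad/s.
ζ = (R/2)·√(C/L) = (1140/2)·√(5.61 nF/4.64 mH) = 0.627.
t_s ≈ 4/(ζω_n) = 0.0000326 s.

t_s ≈ 0.0000326 s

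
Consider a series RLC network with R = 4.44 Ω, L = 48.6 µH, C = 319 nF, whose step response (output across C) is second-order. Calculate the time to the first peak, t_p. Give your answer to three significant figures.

For a series RLC circuit (capacitor voltage as output), ω_n = 1/√(LC) = 1/√(48.6 µH · 319 nF) = 254000 rad/s.
ζ = (R/2)·√(C/L) = (4.44/2)·√(319 nF/48.6 µH) = 0.180.
The damped frequency ω_d = ω_n√(1−ζ²) = 250000 rad/s. t_p = π/ω_d = 0.0000126 s.

t_p ≈ 0.0000126 s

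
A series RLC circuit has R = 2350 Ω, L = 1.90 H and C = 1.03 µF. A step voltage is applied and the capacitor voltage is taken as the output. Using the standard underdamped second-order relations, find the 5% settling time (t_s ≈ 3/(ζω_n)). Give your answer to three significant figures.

For a series RLC circuit (capacitor voltage as output), ω_n = 1/√(LC) = 1/√(1.90 H · 1.03 µF) = 715 rad/s.
ζ = (R/2)·√(C/L) = (2350/2)·√(1.03 µF/1.90 H) = 0.865.
t_s ≈ 3/(ζω_n) = 0.00485 s.

t_s ≈ 0.00485 s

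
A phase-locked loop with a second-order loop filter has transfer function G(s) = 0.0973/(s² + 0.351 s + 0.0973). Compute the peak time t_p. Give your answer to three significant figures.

Matching coefficients with s² + 2ζω_n s + ω_n² gives ω_n² = 0.0973 ⇒ ω_n = 0.312 rad/s, and ζ = 0.351/(2ω_n) = 0.563.
The damped frequency ω_d = ω_n√(1−ζ²) = 0.258 rad/s. Then t_p = π/ω_d = 12.2 s.

t_p ≈ 12.2 s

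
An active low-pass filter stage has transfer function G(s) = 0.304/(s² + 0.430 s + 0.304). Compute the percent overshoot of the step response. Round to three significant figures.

%OS ≈ 26.4%

ω_n = √0.304 = 0.551 rad/s; ζ = 0.430/(2·0.551) = 0.390.
Overshoot: exp(−π·0.390/√(1−0.390²)) = 0.264, i.e. 26.4%.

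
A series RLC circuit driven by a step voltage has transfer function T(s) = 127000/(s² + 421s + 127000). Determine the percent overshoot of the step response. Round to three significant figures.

Comparing the denominator to s² + 2ζω_n s + ω_n²: ω_n = √127000 = 356 rad/s, and 2ζω_n = 421 so ζ = 421/(2·356) = 0.591.
Overshoot: exp(−π·0.591/√(1−0.591²)) = 0.100, i.e. 10.0%.

%OS ≈ 10.0%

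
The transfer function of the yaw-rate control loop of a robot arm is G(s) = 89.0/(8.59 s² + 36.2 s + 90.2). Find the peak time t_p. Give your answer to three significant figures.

Dividing through by 8.59: denominator becomes s² + 4.214 s + 10.50.
So ω_n = √10.50 = 3.24 rad/s and ζ = 4.214/(2·3.24) = 0.650.
ω_d = ω_n√(1−ζ²) = 2.46 rad/s. t_p = π/ω_d = 1.28 s.

t_p ≈ 1.28 s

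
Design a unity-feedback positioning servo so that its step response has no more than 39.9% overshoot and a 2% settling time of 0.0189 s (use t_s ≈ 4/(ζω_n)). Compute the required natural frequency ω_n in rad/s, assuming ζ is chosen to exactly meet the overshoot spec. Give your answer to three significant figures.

ω_n ≈ 754 rad/s

From %OS = 100·exp(−πζ/√(1−ζ²)), invert to get ζ = −ln(OS)/√(π² + ln²(OS)) with OS = 0.399.
−ln 0.399 = 0.9188, so ζ = 0.9188/√(π² + 0.8442) = 0.281.
Then ω_n = 4/(ζ t_s) = 4/(0.281 × 0.0189) = 754 rad/s.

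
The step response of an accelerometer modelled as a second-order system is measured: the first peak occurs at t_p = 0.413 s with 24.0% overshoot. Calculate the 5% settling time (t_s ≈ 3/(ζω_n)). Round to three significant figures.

t_s ≈ 0.868 s

From the overshoot, ζ = −ln(OS)/√(π²+ln²(OS)) = 0.414.
t_p = π/ω_d ⇒ ω_d = 7.61 rad/s; then ω_n = ω_d/√(1−ζ²) = 8.35 rad/s.
t_s ≈ 3/(ζω_n) = 3/(0.414·8.35) = 0.868 s.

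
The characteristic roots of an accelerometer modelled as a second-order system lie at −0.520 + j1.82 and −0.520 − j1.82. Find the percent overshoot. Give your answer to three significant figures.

|pole| = ω_n = √(0.520² + 1.82²) = 1.89 rad/s; ζ = cos θ = σ/ω_n = 0.275.
%OS = 100·exp(−πζ/√(1−ζ²)) = 40.8%.

%OS ≈ 40.8%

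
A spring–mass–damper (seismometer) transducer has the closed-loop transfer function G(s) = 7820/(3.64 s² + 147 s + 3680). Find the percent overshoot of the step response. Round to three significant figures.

%OS ≈ 7.56%

Dividing through by 3.64: denominator becomes s² + 40.38 s + 1011.
So ω_n = √1011 = 31.8 rad/s and ζ = 40.38/(2·31.8) = 0.635.
%OS = 100·exp(−πζ/√(1−ζ²)) = 7.56%.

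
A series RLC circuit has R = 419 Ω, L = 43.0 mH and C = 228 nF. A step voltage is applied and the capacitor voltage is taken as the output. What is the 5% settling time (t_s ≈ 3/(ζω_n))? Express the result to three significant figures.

t_s ≈ 0.000616 s

For a series RLC circuit (capacitor voltage as output), ω_n = 1/√(LC) = 1/√(43.0 mH · 228 nF) = 10100 rad/s.
ζ = (R/2)·√(C/L) = (419/2)·√(228 nF/43.0 mH) = 0.482.
t_s ≈ 3/(ζω_n) = 0.000616 s.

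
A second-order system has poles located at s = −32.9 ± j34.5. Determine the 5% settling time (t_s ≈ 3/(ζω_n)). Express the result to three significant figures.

For poles at −σ ± jω_d, ζω_n = σ = 32.9, so t_s ≈ 3/σ = 0.0912 s.

t_s ≈ 0.0912 s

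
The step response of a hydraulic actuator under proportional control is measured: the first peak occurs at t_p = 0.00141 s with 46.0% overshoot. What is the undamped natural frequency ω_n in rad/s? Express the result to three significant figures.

The overshoot fixes ζ = −ln(OS)/√(π²+ln²(OS)) = 0.240.
t_p = π/ω_d ⇒ ω_d = 2230 rad/s; then ω_n = ω_d/√(1−ζ²) = 2300 rad/s.

ω_n ≈ 2300 rad/s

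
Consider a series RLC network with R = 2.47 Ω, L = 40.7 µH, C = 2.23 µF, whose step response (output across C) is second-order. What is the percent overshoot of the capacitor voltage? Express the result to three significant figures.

%OS ≈ 38.7%

For a series RLC circuit (capacitor voltage as output), ω_n = 1/√(LC) = 1/√(40.7 µH · 2.23 µF) = 105000 rad/s.
ζ = (R/2)·√(C/L) = (2.47/2)·√(2.23 µF/40.7 µH) = 0.289.
%OS = 100·exp(−πζ/√(1−ζ²)) = 38.7%.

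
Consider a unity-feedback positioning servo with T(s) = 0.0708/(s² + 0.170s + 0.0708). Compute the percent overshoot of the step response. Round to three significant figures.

Comparing the denominator to s² + 2ζω_n s + ω_n²: ω_n = √0.0708 = 0.266 rad/s, and 2ζω_n = 0.170 so ζ = 0.170/(2·0.266) = 0.319.
Overshoot: exp(−π·0.319/√(1−0.319²)) = 0.347, i.e. 34.7%.

%OS ≈ 34.7%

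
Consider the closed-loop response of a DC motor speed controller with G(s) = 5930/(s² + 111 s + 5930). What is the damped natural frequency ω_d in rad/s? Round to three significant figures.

ω_n = √5930 = 77.0 rad/s; ζ = 111/(2·77.0) = 0.721.
The damped frequency ω_d = ω_n√(1−ζ²) = 53.4 rad/s.

ω_d ≈ 53.4 rad/s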